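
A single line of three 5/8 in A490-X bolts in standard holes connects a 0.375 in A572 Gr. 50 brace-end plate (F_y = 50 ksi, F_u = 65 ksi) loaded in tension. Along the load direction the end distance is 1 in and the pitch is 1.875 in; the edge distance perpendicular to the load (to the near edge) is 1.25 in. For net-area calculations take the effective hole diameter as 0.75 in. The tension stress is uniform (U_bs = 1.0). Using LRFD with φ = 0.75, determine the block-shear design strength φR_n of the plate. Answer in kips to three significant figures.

47.5 kips

Shear plane L_v = 1 + 2·1.875 = 4.75 in; A_gv = 4.75 × 0.375 = 1.781 in².
A_nv = (4.75 − 2.5·0.75) × 0.375 = 1.078 in².
A_nt = (1.25 − 0.5·0.75) × 0.375 = 0.3281 in².
0.6 F_u A_nv = 42.05 kips; 0.6 F_y A_gv = 53.44 kips → shear rupture governs the shear term.
R_n = 42.05 + 1.0 × 65 × 0.3281 = 63.38 kips.
Design strength φR_n = 0.75 × 63.38 = 47.5 kips.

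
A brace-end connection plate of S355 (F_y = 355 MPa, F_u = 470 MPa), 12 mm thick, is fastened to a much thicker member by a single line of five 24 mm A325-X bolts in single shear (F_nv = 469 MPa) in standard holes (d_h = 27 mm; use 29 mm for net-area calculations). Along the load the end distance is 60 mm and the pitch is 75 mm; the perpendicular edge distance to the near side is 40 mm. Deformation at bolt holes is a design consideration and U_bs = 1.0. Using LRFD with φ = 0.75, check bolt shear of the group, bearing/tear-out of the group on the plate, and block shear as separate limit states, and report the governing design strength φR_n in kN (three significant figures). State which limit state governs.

Bolt shear: A_b = π·24²/4 = 452.4 mm²; R_n = 469 × 452.4 × 5 × 1 / 1000 = 1061 kN → 0.75 × 1061 = 796 kN.
Bearing: edge l_c = 46.5, r_n = 314.7 kN; interior l_c = 48, r_n = 324.9 kN; R_n = 314.7 + 4·324.9 = 1614 kN → 1210 kN.
Block shear: A_gv = 4320, A_nv = 2754, A_nt = 306 mm²; R_n = min(0.6F_uA_nv, 0.6F_yA_gv) + U_bs·F_u·A_nt = 920.4 kN → 690 kN.
Block shear governs: 690 kN.

690 kN (block shear governs)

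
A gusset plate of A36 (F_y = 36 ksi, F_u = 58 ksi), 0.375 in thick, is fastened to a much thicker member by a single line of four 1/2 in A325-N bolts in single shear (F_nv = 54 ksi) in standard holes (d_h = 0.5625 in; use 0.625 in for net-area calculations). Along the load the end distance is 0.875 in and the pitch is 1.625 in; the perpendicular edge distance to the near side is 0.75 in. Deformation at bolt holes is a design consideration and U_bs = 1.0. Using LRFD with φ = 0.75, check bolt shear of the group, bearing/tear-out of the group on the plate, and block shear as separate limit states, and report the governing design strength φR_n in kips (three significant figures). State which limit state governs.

Bolt shear: A_b = π·0.5²/4 = 0.1963 in²; R_n = 54 × 0.1963 × 4 × 1 = 42.41 kips → 0.75 × 42.41 = 31.8 kips.
Bearing: edge l_c = 0.5938, r_n = 15.5 kips; interior l_c = 1.062, r_n = 26.1 kips; R_n = 15.5 + 3·26.1 = 93.8 kips → 70.3 kips.
Block shear: A_gv = 2.156, A_nv = 1.336, A_nt = 0.1641 in²; R_n = min(0.6F_uA_nv, 0.6F_yA_gv) + U_bs·F_u·A_nt = 56.01 kips → 42 kips.
Bolt shear governs: 31.8 kips.

31.8 kips (bolt shear governs)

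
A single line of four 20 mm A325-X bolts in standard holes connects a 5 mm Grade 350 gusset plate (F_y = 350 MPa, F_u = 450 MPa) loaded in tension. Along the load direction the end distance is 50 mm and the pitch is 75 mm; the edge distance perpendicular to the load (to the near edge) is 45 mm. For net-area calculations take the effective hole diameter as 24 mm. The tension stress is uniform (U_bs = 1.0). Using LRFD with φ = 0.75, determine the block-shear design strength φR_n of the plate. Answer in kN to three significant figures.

Shear plane L_v = 50 + 3·75 = 275 mm; A_gv = 275 × 5 = 1375 mm².
A_nv = (275 − 3.5·24) × 5 = 955 mm².
A_nt = (45 − 0.5·24) × 5 = 165 mm².
0.6 F_u A_nv = 257.9 kN; 0.6 F_y A_gv = 288.8 kN → shear rupture governs the shear term.
R_n = 257.9 + 1.0 × 450 × 165 / 1000 = 332.1 kN.
Design strength φR_n = 0.75 × 332.1 = 249 kN.

249 kN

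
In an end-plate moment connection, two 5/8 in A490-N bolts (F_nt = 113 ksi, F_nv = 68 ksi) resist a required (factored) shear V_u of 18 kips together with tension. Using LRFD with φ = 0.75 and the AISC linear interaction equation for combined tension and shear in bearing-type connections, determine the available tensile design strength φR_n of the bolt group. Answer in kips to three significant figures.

37.7 kips

A_b = π·0.625²/4 = 0.3068 in²; f_rv = 18 / (2 × 0.3068) = 29.34 ksi.
F'_nt = 1.3 F_nt − (F_nt / φF_nv) f_rv = 1.3·113 − (113/(0.75·68))·29.34 = 81.9 ksi, capped at F_nt → F'_nt = 81.9 ksi.
R_n = F'_nt · A_b · n = 81.9 × 0.3068 × 2 = 50.25 kips.
Design strength φR_n = 0.75 × 50.25 = 37.7 kips.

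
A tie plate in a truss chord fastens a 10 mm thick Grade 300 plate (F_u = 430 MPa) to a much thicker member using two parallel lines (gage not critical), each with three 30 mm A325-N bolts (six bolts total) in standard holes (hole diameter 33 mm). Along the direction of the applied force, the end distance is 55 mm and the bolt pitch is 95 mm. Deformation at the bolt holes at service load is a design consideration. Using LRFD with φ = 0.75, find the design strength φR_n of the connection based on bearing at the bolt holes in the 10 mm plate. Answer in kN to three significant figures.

Per bolt r_n = 1.2 l_c t F_u ≤ 2.4 d t F_u; upper limit = 2.4 × 30 × 10 × 430 / 1000 = 309.6 kN.
Edge bolt: l_c = 55 − 33/2 = 38.5 mm → 1.2 × 38.5 × 10 × 430 / 1000 = 198.7 → r_n = 198.7 kN.
Interior bolts: l_c = 95 − 33 = 62 mm → 1.2 × 62 × 10 × 430 / 1000 = 319.9 → r_n = 309.6 kN.
R_n = 2 × 198.7 + 4 × 309.6 = 1636 kN.
Design strength φR_n = 0.75 × 1636 = 1230 kN.

1230 kN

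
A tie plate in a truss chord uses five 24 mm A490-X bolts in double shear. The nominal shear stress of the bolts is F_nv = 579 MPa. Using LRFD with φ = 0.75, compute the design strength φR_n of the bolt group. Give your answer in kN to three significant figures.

1960 kN

A_b = π × 24² / 4 = 452.4 mm².
R_n = F_nv · A_b · n · n_s = 579 × 452.4 × 5 × 2 / 1000 = 2619 kN.
Design strength φR_n = 0.75 × 2619 = 1960 kN.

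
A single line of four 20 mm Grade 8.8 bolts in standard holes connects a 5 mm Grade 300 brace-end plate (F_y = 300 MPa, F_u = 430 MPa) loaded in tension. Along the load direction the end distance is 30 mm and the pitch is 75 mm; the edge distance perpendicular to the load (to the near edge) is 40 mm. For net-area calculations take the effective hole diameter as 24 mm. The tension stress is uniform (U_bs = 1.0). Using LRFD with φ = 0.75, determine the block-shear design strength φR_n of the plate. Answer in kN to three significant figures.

211 kN

Shear plane L_v = 30 + 3·75 = 255 mm; A_gv = 255 × 5 = 1275 mm².
A_nv = (255 − 3.5·24) × 5 = 855 mm².
A_nt = (40 − 0.5·24) × 5 = 140 mm².
0.6 F_u A_nv = 220.6 kN; 0.6 F_y A_gv = 229.5 kN → shear rupture governs the shear term.
R_n = 220.6 + 1.0 × 430 × 140 / 1000 = 280.8 kN.
Design strength φR_n = 0.75 × 280.8 = 211 kN.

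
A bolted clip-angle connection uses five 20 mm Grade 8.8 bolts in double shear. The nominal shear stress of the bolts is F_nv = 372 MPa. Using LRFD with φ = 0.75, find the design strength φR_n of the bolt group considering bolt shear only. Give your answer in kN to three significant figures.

A_b = π × 20² / 4 = 314.2 mm².
R_n = F_nv · A_b · n · n_s = 372 × 314.2 × 5 × 2 / 1000 = 1169 kN.
Design strength φR_n = 0.75 × 1169 = 877 kN.

877 kN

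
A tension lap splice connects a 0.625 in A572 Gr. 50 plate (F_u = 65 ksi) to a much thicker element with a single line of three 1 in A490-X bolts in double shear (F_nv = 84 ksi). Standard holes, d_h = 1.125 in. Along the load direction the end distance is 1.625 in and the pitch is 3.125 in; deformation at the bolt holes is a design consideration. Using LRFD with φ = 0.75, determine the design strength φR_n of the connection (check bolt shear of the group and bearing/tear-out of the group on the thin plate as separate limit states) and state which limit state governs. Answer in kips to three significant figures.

185 kips (bearing governs)

Bolt shear: A_b = π·1²/4 = 0.7854 in²; R_n = 84 × 0.7854 × 3 × 2 = 395.8 kips → 0.75 × 395.8 = 297 kips.
Bearing (1.2 l_c t F_u ≤ 2.4 d t F_u): upper limit = 2.4·1·0.625·65 = 97.5 kips.
  Edge l_c = 1.625 − 1.125/2 = 1.062 → r_n = 51.8 kips; interior l_c = 3.125 − 1.125 = 2 → r_n = 97.5 kips.
  R_n,bearing = 1·51.8 + 2·97.5 = 246.8 kips → 0.75 × 246.8 = 185 kips.
Bearing governs: 185 kips.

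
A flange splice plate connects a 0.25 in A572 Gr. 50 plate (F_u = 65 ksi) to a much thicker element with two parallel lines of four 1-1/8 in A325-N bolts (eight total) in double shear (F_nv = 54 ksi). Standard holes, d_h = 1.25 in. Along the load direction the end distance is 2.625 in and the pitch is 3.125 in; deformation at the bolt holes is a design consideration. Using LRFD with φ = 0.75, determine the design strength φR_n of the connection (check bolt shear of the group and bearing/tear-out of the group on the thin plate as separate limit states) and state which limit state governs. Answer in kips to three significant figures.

Bolt shear: A_b = π·1.125²/4 = 0.994 in²; R_n = 54 × 0.994 × 8 × 2 = 858.8 kips → 0.75 × 858.8 = 644 kips.
Bearing (1.2 l_c t F_u ≤ 2.4 d t F_u): upper limit = 2.4·1.125·0.25·65 = 43.87 kips.
  Edge l_c = 2.625 − 1.25/2 = 2 → r_n = 39 kips; interior l_c = 3.125 − 1.25 = 1.875 → r_n = 36.56 kips.
  R_n,bearing = 2·39 + 6·36.56 = 297.4 kips → 0.75 × 297.4 = 223 kips.
Bearing governs: 223 kips.

223 kips (bearing governs)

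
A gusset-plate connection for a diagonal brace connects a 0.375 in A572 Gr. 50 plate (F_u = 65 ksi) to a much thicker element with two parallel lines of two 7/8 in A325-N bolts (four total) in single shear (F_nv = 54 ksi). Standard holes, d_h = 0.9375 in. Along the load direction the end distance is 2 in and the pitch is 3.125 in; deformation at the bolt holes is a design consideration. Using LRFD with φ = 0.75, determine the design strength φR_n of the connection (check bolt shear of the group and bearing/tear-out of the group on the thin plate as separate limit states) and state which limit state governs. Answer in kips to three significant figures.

97.4 kips (bolt shear governs)

Bolt shear: A_b = π·0.875²/4 = 0.6013 in²; R_n = 54 × 0.6013 × 4 × 1 = 129.9 kips → 0.75 × 129.9 = 97.4 kips.
Bearing (1.2 l_c t F_u ≤ 2.4 d t F_u): upper limit = 2.4·0.875·0.375·65 = 51.19 kips.
  Edge l_c = 2 − 0.9375/2 = 1.531 → r_n = 44.79 kips; interior l_c = 3.125 − 0.9375 = 2.188 → r_n = 51.19 kips.
  R_n,bearing = 2·44.79 + 2·51.19 = 192 kips → 0.75 × 192 = 144 kips.
Bolt shear governs: 97.4 kips.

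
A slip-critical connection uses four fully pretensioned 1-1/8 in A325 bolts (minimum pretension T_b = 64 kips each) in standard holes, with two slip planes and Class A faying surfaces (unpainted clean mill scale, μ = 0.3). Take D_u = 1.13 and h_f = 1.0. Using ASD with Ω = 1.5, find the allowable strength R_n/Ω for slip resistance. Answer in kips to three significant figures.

R_n = μ · D_u · h_f · T_b · n_s · n_b = 0.3 × 1.13 × 1.0 × 64 × 2 × 4 = 173.6 kips.
Allowable strength R_n/Ω = 173.6 / 1.5 = 116 kips.

116 kips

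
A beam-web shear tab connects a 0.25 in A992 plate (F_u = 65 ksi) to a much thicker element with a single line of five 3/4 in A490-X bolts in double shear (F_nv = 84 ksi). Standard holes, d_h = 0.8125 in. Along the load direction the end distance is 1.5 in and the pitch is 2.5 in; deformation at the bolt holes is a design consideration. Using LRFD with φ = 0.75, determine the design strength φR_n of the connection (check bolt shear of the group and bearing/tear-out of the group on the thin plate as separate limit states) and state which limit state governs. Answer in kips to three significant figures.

104 kips (bearing governs)

Bolt shear: A_b = π·0.75²/4 = 0.4418 in²; R_n = 84 × 0.4418 × 5 × 2 = 371.1 kips → 0.75 × 371.1 = 278 kips.
Bearing (1.2 l_c t F_u ≤ 2.4 d t F_u): upper limit = 2.4·0.75·0.25·65 = 29.25 kips.
  Edge l_c = 1.5 − 0.8125/2 = 1.094 → r_n = 21.33 kips; interior l_c = 2.5 − 0.8125 = 1.688 → r_n = 29.25 kips.
  R_n,bearing = 1·21.33 + 4·29.25 = 138.3 kips → 0.75 × 138.3 = 104 kips.
Bearing governs: 104 kips.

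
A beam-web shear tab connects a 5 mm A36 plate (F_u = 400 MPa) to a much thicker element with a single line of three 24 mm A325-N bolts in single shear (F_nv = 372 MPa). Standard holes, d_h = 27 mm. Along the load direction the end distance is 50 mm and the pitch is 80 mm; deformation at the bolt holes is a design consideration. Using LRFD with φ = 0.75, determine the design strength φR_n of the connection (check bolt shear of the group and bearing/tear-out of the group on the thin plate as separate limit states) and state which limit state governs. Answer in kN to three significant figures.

Bolt shear: A_b = π·24²/4 = 452.4 mm²; R_n = 372 × 452.4 × 3 × 1 / 1000 = 504.9 kN → 0.75 × 504.9 = 379 kN.
Bearing (1.2 l_c t F_u ≤ 2.4 d t F_u): upper limit = 2.4·24·5·400 / 1000 = 115.2 kN.
  Edge l_c = 50 − 27/2 = 36.5 → r_n = 87.6 kN; interior l_c = 80 − 27 = 53 → r_n = 115.2 kN.
  R_n,bearing = 1·87.6 + 2·115.2 = 318 kN → 0.75 × 318 = 238 kN.
Bearing governs: 238 kN.

238 kN (bearing governs)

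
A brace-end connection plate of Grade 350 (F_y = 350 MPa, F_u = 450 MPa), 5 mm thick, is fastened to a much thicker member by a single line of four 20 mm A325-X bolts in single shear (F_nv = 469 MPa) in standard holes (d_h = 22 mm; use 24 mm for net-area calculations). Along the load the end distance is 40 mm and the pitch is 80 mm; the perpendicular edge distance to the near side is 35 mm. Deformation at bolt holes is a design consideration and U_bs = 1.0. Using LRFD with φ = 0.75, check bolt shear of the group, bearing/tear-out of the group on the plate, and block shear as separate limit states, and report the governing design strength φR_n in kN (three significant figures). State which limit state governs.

Bolt shear: A_b = π·20²/4 = 314.2 mm²; R_n = 469 × 314.2 × 4 × 1 / 1000 = 589.4 kN → 0.75 × 589.4 = 442 kN.
Bearing: edge l_c = 29, r_n = 78.3 kN; interior l_c = 58, r_n = 108 kN; R_n = 78.3 + 3·108 = 402.3 kN → 302 kN.
Block shear: A_gv = 1400, A_nv = 980, A_nt = 115 mm²; R_n = min(0.6F_uA_nv, 0.6F_yA_gv) + U_bs·F_u·A_nt = 316.4 kN → 237 kN.
Block shear governs: 237 kN.

237 kN (block shear governs)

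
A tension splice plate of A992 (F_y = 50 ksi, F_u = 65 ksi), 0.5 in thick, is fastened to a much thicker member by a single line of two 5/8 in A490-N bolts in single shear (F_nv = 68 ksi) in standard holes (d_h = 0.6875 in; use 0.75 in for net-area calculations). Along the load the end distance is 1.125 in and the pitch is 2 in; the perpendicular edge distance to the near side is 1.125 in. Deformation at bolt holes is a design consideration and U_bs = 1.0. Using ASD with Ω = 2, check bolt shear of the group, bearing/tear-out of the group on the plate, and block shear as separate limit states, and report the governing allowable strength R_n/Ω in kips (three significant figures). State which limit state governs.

20.9 kips (bolt shear governs)

Bolt shear: A_b = π·0.625²/4 = 0.3068 in²; R_n = 68 × 0.3068 × 2 × 1 = 41.72 kips → 41.72 / 2 = 20.9 kips.
Bearing: edge l_c = 0.7812, r_n = 30.47 kips; interior l_c = 1.312, r_n = 48.75 kips; R_n = 30.47 + 1·48.75 = 79.22 kips → 39.6 kips.
Block shear: A_gv = 1.562, A_nv = 1, A_nt = 0.375 in²; R_n = min(0.6F_uA_nv, 0.6F_yA_gv) + U_bs·F_u·A_nt = 63.38 kips → 31.7 kips.
Bolt shear governs: 20.9 kips.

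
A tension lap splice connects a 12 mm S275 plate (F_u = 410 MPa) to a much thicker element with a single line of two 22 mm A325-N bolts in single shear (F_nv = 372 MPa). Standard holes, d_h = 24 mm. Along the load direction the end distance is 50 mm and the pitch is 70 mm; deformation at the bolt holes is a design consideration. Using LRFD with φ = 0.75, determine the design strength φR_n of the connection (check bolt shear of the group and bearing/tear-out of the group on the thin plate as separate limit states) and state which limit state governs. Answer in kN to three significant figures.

212 kN (bolt shear governs)

Bolt shear: A_b = π·22²/4 = 380.1 mm²; R_n = 372 × 380.1 × 2 × 1 / 1000 = 282.8 kN → 0.75 × 282.8 = 212 kN.
Bearing (1.2 l_c t F_u ≤ 2.4 d t F_u): upper limit = 2.4·22·12·410 / 1000 = 259.8 kN.
  Edge l_c = 50 − 24/2 = 38 → r_n = 224.4 kN; interior l_c = 70 − 24 = 46 → r_n = 259.8 kN.
  R_n,bearing = 1·224.4 + 1·259.8 = 484.1 kN → 0.75 × 484.1 = 363 kN.
Bolt shear governs: 212 kN.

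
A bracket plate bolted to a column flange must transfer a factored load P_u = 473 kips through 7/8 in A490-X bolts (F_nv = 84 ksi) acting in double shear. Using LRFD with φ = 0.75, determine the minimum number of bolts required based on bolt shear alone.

A_b = π·0.875²/4 = 0.6013 in².
Per-bolt design strength φR_n = 0.75 × 84 × 0.6013 × 2 = 75.77 kips.
n ≥ 473 / 75.77 = 6.243 → use 7 bolts.

7 bolts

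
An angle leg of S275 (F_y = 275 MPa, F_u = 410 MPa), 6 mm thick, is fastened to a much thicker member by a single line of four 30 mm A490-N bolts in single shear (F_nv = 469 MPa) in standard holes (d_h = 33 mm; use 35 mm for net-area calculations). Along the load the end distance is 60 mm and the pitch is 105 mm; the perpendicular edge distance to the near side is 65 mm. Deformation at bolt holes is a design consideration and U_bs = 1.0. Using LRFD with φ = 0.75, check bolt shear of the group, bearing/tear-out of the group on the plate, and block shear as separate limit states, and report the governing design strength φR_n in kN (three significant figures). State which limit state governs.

366 kN (block shear governs)

Bolt shear: A_b = π·30²/4 = 706.9 mm²; R_n = 469 × 706.9 × 4 × 1 / 1000 = 1326 kN → 0.75 × 1326 = 995 kN.
Bearing: edge l_c = 43.5, r_n = 128.4 kN; interior l_c = 72, r_n = 177.1 kN; R_n = 128.4 + 3·177.1 = 659.8 kN → 495 kN.
Block shear: A_gv = 2250, A_nv = 1515, A_nt = 285 mm²; R_n = min(0.6F_uA_nv, 0.6F_yA_gv) + U_bs·F_u·A_nt = 488.1 kN → 366 kN.
Block shear governs: 366 kN.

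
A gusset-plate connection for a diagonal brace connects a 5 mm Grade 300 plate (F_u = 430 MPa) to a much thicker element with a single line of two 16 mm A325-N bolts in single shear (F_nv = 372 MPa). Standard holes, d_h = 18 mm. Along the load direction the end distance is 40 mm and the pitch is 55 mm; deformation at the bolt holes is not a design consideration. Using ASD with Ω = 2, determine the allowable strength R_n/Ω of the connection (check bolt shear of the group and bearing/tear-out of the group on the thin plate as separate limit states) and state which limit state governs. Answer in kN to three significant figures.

Bolt shear: A_b = π·16²/4 = 201.1 mm²; R_n = 372 × 201.1 × 2 × 1 / 1000 = 149.6 kN → 149.6 / 2 = 74.8 kN.
Bearing (1.5 l_c t F_u ≤ 3.0 d t F_u): upper limit = 3.0·16·5·430 / 1000 = 103.2 kN.
  Edge l_c = 40 − 18/2 = 31 → r_n = 99.98 kN; interior l_c = 55 − 18 = 37 → r_n = 103.2 kN.
  R_n,bearing = 1·99.98 + 1·103.2 = 203.2 kN → 203.2 / 2 = 102 kN.
Bolt shear governs: 74.8 kN.

74.8 kN (bolt shear governs)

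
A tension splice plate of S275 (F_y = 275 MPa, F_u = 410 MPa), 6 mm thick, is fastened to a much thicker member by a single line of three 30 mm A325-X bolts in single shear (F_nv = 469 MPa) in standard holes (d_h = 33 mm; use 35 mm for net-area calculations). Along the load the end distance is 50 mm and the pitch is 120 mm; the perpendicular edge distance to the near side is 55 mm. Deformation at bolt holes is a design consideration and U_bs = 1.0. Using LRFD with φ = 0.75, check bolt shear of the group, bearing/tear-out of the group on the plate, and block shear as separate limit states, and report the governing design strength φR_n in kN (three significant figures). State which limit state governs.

Bolt shear: A_b = π·30²/4 = 706.9 mm²; R_n = 469 × 706.9 × 3 × 1 / 1000 = 994.5 kN → 0.75 × 994.5 = 746 kN.
Bearing: edge l_c = 33.5, r_n = 98.89 kN; interior l_c = 87, r_n = 177.1 kN; R_n = 98.89 + 2·177.1 = 453.1 kN → 340 kN.
Block shear: A_gv = 1740, A_nv = 1215, A_nt = 225 mm²; R_n = min(0.6F_uA_nv, 0.6F_yA_gv) + U_bs·F_u·A_nt = 379.4 kN → 285 kN.
Block shear governs: 285 kN.

285 kN (block shear governs)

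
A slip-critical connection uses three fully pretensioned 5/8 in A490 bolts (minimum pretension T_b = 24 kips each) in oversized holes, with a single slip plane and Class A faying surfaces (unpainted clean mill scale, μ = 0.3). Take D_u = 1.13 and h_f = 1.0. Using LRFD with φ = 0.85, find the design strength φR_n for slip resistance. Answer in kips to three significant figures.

R_n = μ · D_u · h_f · T_b · n_s · n_b = 0.3 × 1.13 × 1.0 × 24 × 1 × 3 = 24.41 kips.
Design strength φR_n = 0.85 × 24.41 = 20.7 kips.

20.7 kips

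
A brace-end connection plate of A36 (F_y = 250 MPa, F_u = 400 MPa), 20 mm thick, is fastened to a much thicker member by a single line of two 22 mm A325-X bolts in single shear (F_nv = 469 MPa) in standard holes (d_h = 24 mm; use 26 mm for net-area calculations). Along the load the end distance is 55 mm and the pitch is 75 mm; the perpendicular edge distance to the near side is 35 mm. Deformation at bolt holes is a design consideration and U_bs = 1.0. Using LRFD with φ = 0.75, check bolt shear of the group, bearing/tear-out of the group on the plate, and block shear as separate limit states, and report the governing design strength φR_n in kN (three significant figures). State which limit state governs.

Bolt shear: A_b = π·22²/4 = 380.1 mm²; R_n = 469 × 380.1 × 2 × 1 / 1000 = 356.6 kN → 0.75 × 356.6 = 267 kN.
Bearing: edge l_c = 43, r_n = 412.8 kN; interior l_c = 51, r_n = 422.4 kN; R_n = 412.8 + 1·422.4 = 835.2 kN → 626 kN.
Block shear: A_gv = 2600, A_nv = 1820, A_nt = 440 mm²; R_n = min(0.6F_uA_nv, 0.6F_yA_gv) + U_bs·F_u·A_nt = 566 kN → 424 kN.
Bolt shear governs: 267 kN.

267 kN (bolt shear governs)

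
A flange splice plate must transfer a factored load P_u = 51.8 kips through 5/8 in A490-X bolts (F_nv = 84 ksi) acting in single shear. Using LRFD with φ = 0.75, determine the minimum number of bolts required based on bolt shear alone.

3 bolts

A_b = π·0.625²/4 = 0.3068 in².
Per-bolt design strength φR_n = 0.75 × 84 × 0.3068 × 1 = 19.33 kips.
n ≥ 51.8 / 19.33 = 2.68 → use 3 bolts.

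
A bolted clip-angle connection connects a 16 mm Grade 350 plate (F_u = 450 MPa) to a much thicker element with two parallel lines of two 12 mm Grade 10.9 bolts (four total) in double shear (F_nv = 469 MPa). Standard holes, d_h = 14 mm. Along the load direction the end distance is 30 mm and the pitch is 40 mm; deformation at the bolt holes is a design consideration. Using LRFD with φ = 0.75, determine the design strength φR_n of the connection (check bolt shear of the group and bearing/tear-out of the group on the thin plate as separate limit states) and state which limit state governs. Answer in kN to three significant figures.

Bolt shear: A_b = π·12²/4 = 113.1 mm²; R_n = 469 × 113.1 × 4 × 2 / 1000 = 424.3 kN → 0.75 × 424.3 = 318 kN.
Bearing (1.2 l_c t F_u ≤ 2.4 d t F_u): upper limit = 2.4·12·16·450 / 1000 = 207.4 kN.
  Edge l_c = 30 − 14/2 = 23 → r_n = 198.7 kN; interior l_c = 40 − 14 = 26 → r_n = 207.4 kN.
  R_n,bearing = 2·198.7 + 2·207.4 = 812.2 kN → 0.75 × 812.2 = 609 kN.
Bolt shear governs: 318 kN.

318 kN (bolt shear governs)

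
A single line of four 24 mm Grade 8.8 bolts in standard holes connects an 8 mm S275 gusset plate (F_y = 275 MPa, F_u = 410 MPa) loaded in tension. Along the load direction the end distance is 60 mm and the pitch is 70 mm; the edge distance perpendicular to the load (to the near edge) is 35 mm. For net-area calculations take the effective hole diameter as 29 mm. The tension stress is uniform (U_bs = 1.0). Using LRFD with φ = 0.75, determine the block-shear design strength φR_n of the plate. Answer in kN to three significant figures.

299 kN

Shear plane L_v = 60 + 3·70 = 270 mm; A_gv = 270 × 8 = 2160 mm².
A_nv = (270 − 3.5·29) × 8 = 1348 mm².
A_nt = (35 − 0.5·29) × 8 = 164 mm².
0.6 F_u A_nv = 331.6 kN; 0.6 F_y A_gv = 356.4 kN → shear rupture governs the shear term.
R_n = 331.6 + 1.0 × 410 × 164 / 1000 = 398.8 kN.
Design strength φR_n = 0.75 × 398.8 = 299 kN.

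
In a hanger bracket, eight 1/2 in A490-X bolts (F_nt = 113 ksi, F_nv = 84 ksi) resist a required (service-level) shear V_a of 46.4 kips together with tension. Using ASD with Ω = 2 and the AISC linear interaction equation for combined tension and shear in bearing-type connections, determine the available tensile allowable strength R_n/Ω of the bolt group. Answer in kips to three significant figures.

53 kips

A_b = π·0.5²/4 = 0.1963 in²; f_rv = 46.4 / (8 × 0.1963) = 29.54 ksi.
F'_nt = 1.3 F_nt − (Ω F_nt / F_nv) f_rv = 1.3·113 − (2·113/84)·29.54 = 67.43 ksi, capped at F_nt → F'_nt = 67.43 ksi.
R_n = F'_nt · A_b · n = 67.43 × 0.1963 × 8 = 105.9 kips.
Allowable strength R_n/Ω = 105.9 / 2 = 53 kips.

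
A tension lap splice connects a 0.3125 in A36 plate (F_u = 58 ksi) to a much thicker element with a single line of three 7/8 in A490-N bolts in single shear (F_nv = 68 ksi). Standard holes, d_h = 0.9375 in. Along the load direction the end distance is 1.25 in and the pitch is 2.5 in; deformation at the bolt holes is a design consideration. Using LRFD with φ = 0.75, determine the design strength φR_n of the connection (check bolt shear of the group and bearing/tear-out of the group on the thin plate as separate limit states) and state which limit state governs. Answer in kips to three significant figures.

63.7 kips (bearing governs)

Bolt shear: A_b = π·0.875²/4 = 0.6013 in²; R_n = 68 × 0.6013 × 3 × 1 = 122.7 kips → 0.75 × 122.7 = 92 kips.
Bearing (1.2 l_c t F_u ≤ 2.4 d t F_u): upper limit = 2.4·0.875·0.3125·58 = 38.06 kips.
  Edge l_c = 1.25 − 0.9375/2 = 0.7812 → r_n = 16.99 kips; interior l_c = 2.5 − 0.9375 = 1.562 → r_n = 33.98 kips.
  R_n,bearing = 1·16.99 + 2·33.98 = 84.96 kips → 0.75 × 84.96 = 63.7 kips.
Bearing governs: 63.7 kips.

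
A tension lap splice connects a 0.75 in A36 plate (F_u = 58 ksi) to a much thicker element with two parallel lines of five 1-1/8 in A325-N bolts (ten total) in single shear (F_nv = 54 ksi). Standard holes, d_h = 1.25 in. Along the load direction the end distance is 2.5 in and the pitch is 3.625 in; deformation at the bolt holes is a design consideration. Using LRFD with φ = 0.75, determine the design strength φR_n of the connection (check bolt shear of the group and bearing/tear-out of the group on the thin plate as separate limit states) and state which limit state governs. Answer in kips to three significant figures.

403 kips (bolt shear governs)

Bolt shear: A_b = π·1.125²/4 = 0.994 in²; R_n = 54 × 0.994 × 10 × 1 = 536.8 kips → 0.75 × 536.8 = 403 kips.
Bearing (1.2 l_c t F_u ≤ 2.4 d t F_u): upper limit = 2.4·1.125·0.75·58 = 117.4 kips.
  Edge l_c = 2.5 − 1.25/2 = 1.875 → r_n = 97.88 kips; interior l_c = 3.625 − 1.25 = 2.375 → r_n = 117.4 kips.
  R_n,bearing = 2·97.88 + 8·117.4 = 1135 kips → 0.75 × 1135 = 852 kips.
Bolt shear governs: 403 kips.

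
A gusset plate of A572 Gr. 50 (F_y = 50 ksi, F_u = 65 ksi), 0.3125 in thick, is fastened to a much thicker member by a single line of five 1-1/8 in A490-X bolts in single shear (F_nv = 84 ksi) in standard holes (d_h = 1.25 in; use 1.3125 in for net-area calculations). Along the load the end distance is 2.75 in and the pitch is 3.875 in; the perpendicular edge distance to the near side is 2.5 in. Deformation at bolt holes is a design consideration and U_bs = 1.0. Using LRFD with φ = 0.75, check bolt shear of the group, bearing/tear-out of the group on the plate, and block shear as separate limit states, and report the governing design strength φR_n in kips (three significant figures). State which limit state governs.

141 kips (block shear governs)

Bolt shear: A_b = π·1.125²/4 = 0.994 in²; R_n = 84 × 0.994 × 5 × 1 = 417.5 kips → 0.75 × 417.5 = 313 kips.
Bearing: edge l_c = 2.125, r_n = 51.8 kips; interior l_c = 2.625, r_n = 54.84 kips; R_n = 51.8 + 4·54.84 = 271.2 kips → 203 kips.
Block shear: A_gv = 5.703, A_nv = 3.857, A_nt = 0.5762 in²; R_n = min(0.6F_uA_nv, 0.6F_yA_gv) + U_bs·F_u·A_nt = 187.9 kips → 141 kips.
Block shear governs: 141 kips.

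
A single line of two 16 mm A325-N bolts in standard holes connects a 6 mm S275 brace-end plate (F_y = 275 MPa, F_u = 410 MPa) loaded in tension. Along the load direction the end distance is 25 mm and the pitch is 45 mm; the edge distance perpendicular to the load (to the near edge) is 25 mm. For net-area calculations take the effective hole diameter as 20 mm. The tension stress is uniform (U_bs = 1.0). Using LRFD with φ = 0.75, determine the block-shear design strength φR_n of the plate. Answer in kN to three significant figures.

72 kN

Shear plane L_v = 25 + 1·45 = 70 mm; A_gv = 70 × 6 = 420 mm².
A_nv = (70 − 1.5·20) × 6 = 240 mm².
A_nt = (25 − 0.5·20) × 6 = 90 mm².
0.6 F_u A_nv = 59.04 kN; 0.6 F_y A_gv = 69.3 kN → shear rupture governs the shear term.
R_n = 59.04 + 1.0 × 410 × 90 / 1000 = 95.94 kN.
Design strength φR_n = 0.75 × 95.94 = 72 kN.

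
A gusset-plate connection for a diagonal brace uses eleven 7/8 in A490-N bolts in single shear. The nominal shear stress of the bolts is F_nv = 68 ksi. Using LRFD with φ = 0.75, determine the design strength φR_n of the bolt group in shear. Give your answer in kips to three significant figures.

A_b = π × 0.875² / 4 = 0.6013 in².
R_n = F_nv · A_b · n · n_s = 68 × 0.6013 × 11 × 1 = 449.8 kips.
Design strength φR_n = 0.75 × 449.8 = 337 kips.

337 kips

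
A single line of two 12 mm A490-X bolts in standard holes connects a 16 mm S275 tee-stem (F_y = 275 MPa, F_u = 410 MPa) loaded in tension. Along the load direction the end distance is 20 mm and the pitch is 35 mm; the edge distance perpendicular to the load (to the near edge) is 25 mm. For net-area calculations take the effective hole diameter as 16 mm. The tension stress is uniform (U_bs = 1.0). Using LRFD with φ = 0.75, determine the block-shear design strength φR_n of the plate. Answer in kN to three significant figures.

175 kN

Shear plane L_v = 20 + 1·35 = 55 mm; A_gv = 55 × 16 = 880 mm².
A_nv = (55 − 1.5·16) × 16 = 496 mm².
A_nt = (25 − 0.5·16) × 16 = 272 mm².
0.6 F_u A_nv = 122 kN; 0.6 F_y A_gv = 145.2 kN → shear rupture governs the shear term.
R_n = 122 + 1.0 × 410 × 272 / 1000 = 233.5 kN.
Design strength φR_n = 0.75 × 233.5 = 175 kN.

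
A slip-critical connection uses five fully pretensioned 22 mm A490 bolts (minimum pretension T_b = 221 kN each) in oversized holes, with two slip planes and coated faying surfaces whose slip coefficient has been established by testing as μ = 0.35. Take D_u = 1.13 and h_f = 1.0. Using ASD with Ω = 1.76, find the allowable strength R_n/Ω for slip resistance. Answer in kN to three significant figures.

497 kN

R_n = μ · D_u · h_f · T_b · n_s · n_b = 0.35 × 1.13 × 1.0 × 221 × 2 × 5 = 874.1 kN.
Allowable strength R_n/Ω = 874.1 / 1.76 = 497 kN.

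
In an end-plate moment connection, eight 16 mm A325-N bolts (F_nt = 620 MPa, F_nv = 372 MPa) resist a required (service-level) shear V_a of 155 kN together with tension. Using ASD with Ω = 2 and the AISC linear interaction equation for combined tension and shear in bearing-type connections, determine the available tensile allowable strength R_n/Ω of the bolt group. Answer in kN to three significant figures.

A_b = π·16²/4 = 201.1 mm²; f_rv = 155 × 1000 / (8 × 201.1) = 96.36 MPa.
F'_nt = 1.3 F_nt − (Ω F_nt / F_nv) f_rv = 1.3·620 − (2·620/372)·96.36 = 484.8 MPa, capped at F_nt → F'_nt = 484.8 MPa.
R_n = F'_nt · A_b · n = 484.8 × 201.1 × 8 / 1000 = 779.8 kN.
Allowable strength R_n/Ω = 779.8 / 2 = 390 kN.

390 kN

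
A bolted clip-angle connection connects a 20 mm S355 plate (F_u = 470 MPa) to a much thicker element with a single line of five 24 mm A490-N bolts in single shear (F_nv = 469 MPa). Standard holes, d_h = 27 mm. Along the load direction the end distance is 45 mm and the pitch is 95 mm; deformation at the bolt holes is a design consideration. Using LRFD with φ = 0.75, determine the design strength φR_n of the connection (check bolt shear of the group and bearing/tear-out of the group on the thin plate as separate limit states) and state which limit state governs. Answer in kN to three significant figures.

796 kN (bolt shear governs)

Bolt shear: A_b = π·24²/4 = 452.4 mm²; R_n = 469 × 452.4 × 5 × 1 / 1000 = 1061 kN → 0.75 × 1061 = 796 kN.
Bearing (1.2 l_c t F_u ≤ 2.4 d t F_u): upper limit = 2.4·24·20·470 / 1000 = 541.4 kN.
  Edge l_c = 45 − 27/2 = 31.5 → r_n = 355.3 kN; interior l_c = 95 − 27 = 68 → r_n = 541.4 kN.
  R_n,bearing = 1·355.3 + 4·541.4 = 2521 kN → 0.75 × 2521 = 1890 kN.
Bolt shear governs: 796 kN.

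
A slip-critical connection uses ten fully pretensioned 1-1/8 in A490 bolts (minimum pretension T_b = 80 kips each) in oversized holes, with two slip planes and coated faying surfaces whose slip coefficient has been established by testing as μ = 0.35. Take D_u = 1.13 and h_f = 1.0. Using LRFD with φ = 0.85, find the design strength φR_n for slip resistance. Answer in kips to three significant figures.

R_n = μ · D_u · h_f · T_b · n_s · n_b = 0.35 × 1.13 × 1.0 × 80 × 2 × 10 = 632.8 kips.
Design strength φR_n = 0.85 × 632.8 = 538 kips.

538 kips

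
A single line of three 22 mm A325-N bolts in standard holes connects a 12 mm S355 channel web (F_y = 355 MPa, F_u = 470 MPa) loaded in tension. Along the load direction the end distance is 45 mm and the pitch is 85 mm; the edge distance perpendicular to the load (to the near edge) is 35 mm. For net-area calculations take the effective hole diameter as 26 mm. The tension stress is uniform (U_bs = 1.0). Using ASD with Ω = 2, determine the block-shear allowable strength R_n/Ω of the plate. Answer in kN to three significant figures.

316 kN

Shear plane L_v = 45 + 2·85 = 215 mm; A_gv = 215 × 12 = 2580 mm².
A_nv = (215 − 2.5·26) × 12 = 1800 mm².
A_nt = (35 − 0.5·26) × 12 = 264 mm².
0.6 F_u A_nv = 507.6 kN; 0.6 F_y A_gv = 549.5 kN → shear rupture governs the shear term.
R_n = 507.6 + 1.0 × 470 × 264 / 1000 = 631.7 kN.
Allowable strength R_n/Ω = 631.7 / 2 = 316 kN.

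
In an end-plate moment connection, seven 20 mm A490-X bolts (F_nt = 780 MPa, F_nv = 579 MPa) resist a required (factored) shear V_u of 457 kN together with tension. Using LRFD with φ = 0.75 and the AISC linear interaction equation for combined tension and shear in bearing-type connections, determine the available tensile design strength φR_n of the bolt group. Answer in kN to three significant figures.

A_b = π·20²/4 = 314.2 mm²; f_rv = 457 × 1000 / (7 × 314.2) = 207.8 MPa.
F'_nt = 1.3 F_nt − (F_nt / φF_nv) f_rv = 1.3·780 − (780/(0.75·579))·207.8 = 640.7 MPa, capped at F_nt → F'_nt = 640.7 MPa.
R_n = F'_nt · A_b · n = 640.7 × 314.2 × 7 / 1000 = 1409 kN.
Design strength φR_n = 0.75 × 1409 = 1060 kN.

1060 kN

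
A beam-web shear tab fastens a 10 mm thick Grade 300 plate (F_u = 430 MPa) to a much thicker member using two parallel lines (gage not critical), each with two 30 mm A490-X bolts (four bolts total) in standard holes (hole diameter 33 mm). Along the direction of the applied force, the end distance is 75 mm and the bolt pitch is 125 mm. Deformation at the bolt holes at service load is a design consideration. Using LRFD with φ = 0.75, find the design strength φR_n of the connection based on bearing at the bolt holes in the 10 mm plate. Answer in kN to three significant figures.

Per bolt r_n = 1.2 l_c t F_u ≤ 2.4 d t F_u; upper limit = 2.4 × 30 × 10 × 430 / 1000 = 309.6 kN.
Edge bolt: l_c = 75 − 33/2 = 58.5 mm → 1.2 × 58.5 × 10 × 430 / 1000 = 301.9 → r_n = 301.9 kN.
Interior bolts: l_c = 125 − 33 = 92 mm → 1.2 × 92 × 10 × 430 / 1000 = 474.7 → r_n = 309.6 kN.
R_n = 2 × 301.9 + 2 × 309.6 = 1223 kN.
Design strength φR_n = 0.75 × 1223 = 917 kN.

917 kN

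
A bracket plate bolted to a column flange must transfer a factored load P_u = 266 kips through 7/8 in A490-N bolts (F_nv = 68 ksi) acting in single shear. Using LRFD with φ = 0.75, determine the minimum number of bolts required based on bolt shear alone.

9 bolts

A_b = π·0.875²/4 = 0.6013 in².
Per-bolt design strength φR_n = 0.75 × 68 × 0.6013 × 1 = 30.67 kips.
n ≥ 266 / 30.67 = 8.674 → use 9 bolts.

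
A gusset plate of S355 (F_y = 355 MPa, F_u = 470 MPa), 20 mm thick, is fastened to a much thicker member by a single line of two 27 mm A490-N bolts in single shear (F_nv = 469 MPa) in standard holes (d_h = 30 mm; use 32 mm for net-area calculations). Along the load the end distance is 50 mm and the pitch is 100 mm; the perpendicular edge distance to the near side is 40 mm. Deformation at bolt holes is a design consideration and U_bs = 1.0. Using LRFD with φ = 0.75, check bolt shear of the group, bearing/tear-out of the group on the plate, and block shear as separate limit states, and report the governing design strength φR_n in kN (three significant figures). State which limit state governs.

403 kN (bolt shear governs)

Bolt shear: A_b = π·27²/4 = 572.6 mm²; R_n = 469 × 572.6 × 2 × 1 / 1000 = 537.1 kN → 0.75 × 537.1 = 403 kN.
Bearing: edge l_c = 35, r_n = 394.8 kN; interior l_c = 70, r_n = 609.1 kN; R_n = 394.8 + 1·609.1 = 1004 kN → 753 kN.
Block shear: A_gv = 3000, A_nv = 2040, A_nt = 480 mm²; R_n = min(0.6F_uA_nv, 0.6F_yA_gv) + U_bs·F_u·A_nt = 800.9 kN → 601 kN.
Bolt shear governs: 403 kN.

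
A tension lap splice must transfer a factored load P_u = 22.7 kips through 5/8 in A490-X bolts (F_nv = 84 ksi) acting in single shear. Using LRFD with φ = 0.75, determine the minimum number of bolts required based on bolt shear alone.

A_b = π·0.625²/4 = 0.3068 in².
Per-bolt design strength φR_n = 0.75 × 84 × 0.3068 × 1 = 19.33 kips.
n ≥ 22.7 / 19.33 = 1.174 → use 2 bolts.

2 bolts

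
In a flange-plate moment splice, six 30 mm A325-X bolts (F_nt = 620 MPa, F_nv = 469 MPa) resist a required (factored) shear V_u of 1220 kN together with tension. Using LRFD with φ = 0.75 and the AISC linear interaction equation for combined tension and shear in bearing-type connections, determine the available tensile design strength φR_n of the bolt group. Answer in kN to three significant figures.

951 kN

A_b = π·30²/4 = 706.9 mm²; f_rv = 1220 × 1000 / (6 × 706.9) = 287.7 MPa.
F'_nt = 1.3 F_nt − (F_nt / φF_nv) f_rv = 1.3·620 − (620/(0.75·469))·287.7 = 299 MPa, capped at F_nt → F'_nt = 299 MPa.
R_n = F'_nt · A_b · n = 299 × 706.9 × 6 / 1000 = 1268 kN.
Design strength φR_n = 0.75 × 1268 = 951 kN.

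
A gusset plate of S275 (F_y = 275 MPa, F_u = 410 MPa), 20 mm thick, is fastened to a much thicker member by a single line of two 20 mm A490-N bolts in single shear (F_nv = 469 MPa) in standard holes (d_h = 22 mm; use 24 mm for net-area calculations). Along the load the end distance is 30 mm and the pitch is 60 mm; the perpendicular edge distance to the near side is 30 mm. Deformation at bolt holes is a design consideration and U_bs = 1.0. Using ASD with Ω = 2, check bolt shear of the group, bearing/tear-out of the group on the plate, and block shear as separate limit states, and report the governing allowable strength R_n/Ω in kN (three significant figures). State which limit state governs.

Bolt shear: A_b = π·20²/4 = 314.2 mm²; R_n = 469 × 314.2 × 2 × 1 / 1000 = 294.7 kN → 294.7 / 2 = 147 kN.
Bearing: edge l_c = 19, r_n = 187 kN; interior l_c = 38, r_n = 373.9 kN; R_n = 187 + 1·373.9 = 560.9 kN → 280 kN.
Block shear: A_gv = 1800, A_nv = 1080, A_nt = 360 mm²; R_n = min(0.6F_uA_nv, 0.6F_yA_gv) + U_bs·F_u·A_nt = 413.3 kN → 207 kN.
Bolt shear governs: 147 kN.

147 kN (bolt shear governs)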